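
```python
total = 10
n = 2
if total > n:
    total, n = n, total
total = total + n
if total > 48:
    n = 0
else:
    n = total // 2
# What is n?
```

Trace (tracking n):
total = 10  # -> total = 10
n = 2  # -> n = 2
if total > n:  # condition is True
    total, n = (n, total)  # -> total = 2, n = 10
total = total + n  # -> total = 12
if total > 48:  # condition is False
else:
    n = total // 2  # -> n = 6

Answer: 6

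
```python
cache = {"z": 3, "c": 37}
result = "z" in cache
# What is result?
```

Trace (tracking result):
cache = {'z': 3, 'c': 37}  # -> cache = {'z': 3, 'c': 37}
result = 'z' in cache  # -> result = True

Answer: True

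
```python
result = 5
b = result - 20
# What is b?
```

Answer: -15

Derivation:
Trace (tracking b):
result = 5  # -> result = 5
b = result - 20  # -> b = -15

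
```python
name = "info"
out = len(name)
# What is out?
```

Trace (tracking out):
name = 'info'  # -> name = 'info'
out = len(name)  # -> out = 4

Answer: 4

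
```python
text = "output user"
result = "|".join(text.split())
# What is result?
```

Trace (tracking result):
text = 'output user'  # -> text = 'output user'
result = '|'.join(text.split())  # -> result = 'output|user'

Answer: 'output|user'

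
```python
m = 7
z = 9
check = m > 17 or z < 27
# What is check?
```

Answer: True

Derivation:
Trace (tracking check):
m = 7  # -> m = 7
z = 9  # -> z = 9
check = m > 17 or z < 27  # -> check = True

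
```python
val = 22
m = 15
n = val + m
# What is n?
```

Answer: 37

Derivation:
Trace (tracking n):
val = 22  # -> val = 22
m = 15  # -> m = 15
n = val + m  # -> n = 37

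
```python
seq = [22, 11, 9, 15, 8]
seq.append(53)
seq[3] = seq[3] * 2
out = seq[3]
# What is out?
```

Trace (tracking out):
seq = [22, 11, 9, 15, 8]  # -> seq = [22, 11, 9, 15, 8]
seq.append(53)  # -> seq = [22, 11, 9, 15, 8, 53]
seq[3] = seq[3] * 2  # -> seq = [22, 11, 9, 30, 8, 53]
out = seq[3]  # -> out = 30

Answer: 30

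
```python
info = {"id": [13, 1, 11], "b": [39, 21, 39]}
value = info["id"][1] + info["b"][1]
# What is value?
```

Trace (tracking value):
info = {'id': [13, 1, 11], 'b': [39, 21, 39]}  # -> info = {'id': [13, 1, 11], 'b': [39, 21, 39]}
value = info['id'][1] + info['b'][1]  # -> value = 22

Answer: 22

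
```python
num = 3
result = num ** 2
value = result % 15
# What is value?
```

Answer: 9

Derivation:
Trace (tracking value):
num = 3  # -> num = 3
result = num ** 2  # -> result = 9
value = result % 15  # -> value = 9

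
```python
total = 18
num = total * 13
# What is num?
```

Answer: 234

Derivation:
Trace (tracking num):
total = 18  # -> total = 18
num = total * 13  # -> num = 234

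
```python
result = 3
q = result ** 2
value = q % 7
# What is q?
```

Trace (tracking q):
result = 3  # -> result = 3
q = result ** 2  # -> q = 9
value = q % 7  # -> value = 2

Answer: 9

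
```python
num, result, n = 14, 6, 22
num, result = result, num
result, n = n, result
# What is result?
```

Answer: 22

Derivation:
Trace (tracking result):
num, result, n = (14, 6, 22)  # -> num = 14, result = 6, n = 22
num, result = (result, num)  # -> num = 6, result = 14
result, n = (n, result)  # -> result = 22, n = 14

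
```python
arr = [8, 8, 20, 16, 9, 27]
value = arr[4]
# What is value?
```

Answer: 9

Derivation:
Trace (tracking value):
arr = [8, 8, 20, 16, 9, 27]  # -> arr = [8, 8, 20, 16, 9, 27]
value = arr[4]  # -> value = 9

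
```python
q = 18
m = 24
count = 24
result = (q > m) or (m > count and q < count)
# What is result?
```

Answer: False

Derivation:
Trace (tracking result):
q = 18  # -> q = 18
m = 24  # -> m = 24
count = 24  # -> count = 24
result = q > m or (m > count and q < count)  # -> result = False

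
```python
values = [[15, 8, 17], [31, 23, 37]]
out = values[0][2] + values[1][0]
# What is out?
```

Answer: 48

Derivation:
Trace (tracking out):
values = [[15, 8, 17], [31, 23, 37]]  # -> values = [[15, 8, 17], [31, 23, 37]]
out = values[0][2] + values[1][0]  # -> out = 48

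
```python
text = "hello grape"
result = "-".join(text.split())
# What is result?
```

Answer: 'hello-grape'

Derivation:
Trace (tracking result):
text = 'hello grape'  # -> text = 'hello grape'
result = '-'.join(text.split())  # -> result = 'hello-grape'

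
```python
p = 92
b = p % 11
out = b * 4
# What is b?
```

Answer: 4

Derivation:
Trace (tracking b):
p = 92  # -> p = 92
b = p % 11  # -> b = 4
out = b * 4  # -> out = 16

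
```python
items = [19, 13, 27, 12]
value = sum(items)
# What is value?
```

Answer: 71

Derivation:
Trace (tracking value):
items = [19, 13, 27, 12]  # -> items = [19, 13, 27, 12]
value = sum(items)  # -> value = 71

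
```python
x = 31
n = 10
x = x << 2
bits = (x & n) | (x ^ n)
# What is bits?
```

Trace (tracking bits):
x = 31  # -> x = 31
n = 10  # -> n = 10
x = x << 2  # -> x = 124
bits = x & n | x ^ n  # -> bits = 126

Answer: 126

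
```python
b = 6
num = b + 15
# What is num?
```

Trace (tracking num):
b = 6  # -> b = 6
num = b + 15  # -> num = 21

Answer: 21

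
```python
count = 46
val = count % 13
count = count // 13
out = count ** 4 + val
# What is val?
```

Answer: 7

Derivation:
Trace (tracking val):
count = 46  # -> count = 46
val = count % 13  # -> val = 7
count = count // 13  # -> count = 3
out = count ** 4 + val  # -> out = 88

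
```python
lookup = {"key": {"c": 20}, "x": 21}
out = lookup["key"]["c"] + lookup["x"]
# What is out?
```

Answer: 41

Derivation:
Trace (tracking out):
lookup = {'key': {'c': 20}, 'x': 21}  # -> lookup = {'key': {'c': 20}, 'x': 21}
out = lookup['key']['c'] + lookup['x']  # -> out = 41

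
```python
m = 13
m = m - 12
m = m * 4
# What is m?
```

Answer: 4

Derivation:
Trace (tracking m):
m = 13  # -> m = 13
m = m - 12  # -> m = 1
m = m * 4  # -> m = 4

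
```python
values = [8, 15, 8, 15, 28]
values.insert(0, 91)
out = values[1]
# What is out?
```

Answer: 8

Derivation:
Trace (tracking out):
values = [8, 15, 8, 15, 28]  # -> values = [8, 15, 8, 15, 28]
values.insert(0, 91)  # -> values = [91, 8, 15, 8, 15, 28]
out = values[1]  # -> out = 8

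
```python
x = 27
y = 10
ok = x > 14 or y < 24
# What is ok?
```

Answer: True

Derivation:
Trace (tracking ok):
x = 27  # -> x = 27
y = 10  # -> y = 10
ok = x > 14 or y < 24  # -> ok = True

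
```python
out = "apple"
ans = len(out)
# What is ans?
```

Trace (tracking ans):
out = 'apple'  # -> out = 'apple'
ans = len(out)  # -> ans = 5

Answer: 5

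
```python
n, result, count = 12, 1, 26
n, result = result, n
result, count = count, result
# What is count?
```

Trace (tracking count):
n, result, count = (12, 1, 26)  # -> n = 12, result = 1, count = 26
n, result = (result, n)  # -> n = 1, result = 12
result, count = (count, result)  # -> result = 26, count = 12

Answer: 12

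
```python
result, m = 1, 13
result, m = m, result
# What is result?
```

Answer: 13

Derivation:
Trace (tracking result):
result, m = (1, 13)  # -> result = 1, m = 13
result, m = (m, result)  # -> result = 13, m = 1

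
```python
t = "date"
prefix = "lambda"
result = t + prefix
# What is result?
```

Answer: 'datelambda'

Derivation:
Trace (tracking result):
t = 'date'  # -> t = 'date'
prefix = 'lambda'  # -> prefix = 'lambda'
result = t + prefix  # -> result = 'datelambda'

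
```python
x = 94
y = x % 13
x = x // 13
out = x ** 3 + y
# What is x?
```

Trace (tracking x):
x = 94  # -> x = 94
y = x % 13  # -> y = 3
x = x // 13  # -> x = 7
out = x ** 3 + y  # -> out = 346

Answer: 7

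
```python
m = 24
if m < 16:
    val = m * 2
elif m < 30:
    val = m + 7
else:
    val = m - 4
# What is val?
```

Trace (tracking val):
m = 24  # -> m = 24
if m < 16:  # condition is False
elif m < 30:  # condition is True
    val = m + 7  # -> val = 31

Answer: 31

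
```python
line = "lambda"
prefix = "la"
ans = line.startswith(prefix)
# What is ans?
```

Answer: True

Derivation:
Trace (tracking ans):
line = 'lambda'  # -> line = 'lambda'
prefix = 'la'  # -> prefix = 'la'
ans = line.startswith(prefix)  # -> ans = True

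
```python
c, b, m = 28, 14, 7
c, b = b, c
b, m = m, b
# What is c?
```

Answer: 14

Derivation:
Trace (tracking c):
c, b, m = (28, 14, 7)  # -> c = 28, b = 14, m = 7
c, b = (b, c)  # -> c = 14, b = 28
b, m = (m, b)  # -> b = 7, m = 28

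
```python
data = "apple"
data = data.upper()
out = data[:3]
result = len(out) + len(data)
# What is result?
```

Answer: 8

Derivation:
Trace (tracking result):
data = 'apple'  # -> data = 'apple'
data = data.upper()  # -> data = 'APPLE'
out = data[:3]  # -> out = 'APP'
result = len(out) + len(data)  # -> result = 8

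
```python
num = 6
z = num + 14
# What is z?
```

Answer: 20

Derivation:
Trace (tracking z):
num = 6  # -> num = 6
z = num + 14  # -> z = 20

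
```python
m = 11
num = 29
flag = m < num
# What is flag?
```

Answer: True

Derivation:
Trace (tracking flag):
m = 11  # -> m = 11
num = 29  # -> num = 29
flag = m < num  # -> flag = True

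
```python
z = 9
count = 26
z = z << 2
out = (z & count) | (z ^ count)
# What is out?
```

Trace (tracking out):
z = 9  # -> z = 9
count = 26  # -> count = 26
z = z << 2  # -> z = 36
out = z & count | z ^ count  # -> out = 62

Answer: 62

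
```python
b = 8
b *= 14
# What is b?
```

Answer: 112

Derivation:
Trace (tracking b):
b = 8  # -> b = 8
b *= 14  # -> b = 112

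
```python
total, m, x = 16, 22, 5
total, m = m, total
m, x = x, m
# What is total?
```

Answer: 22

Derivation:
Trace (tracking total):
total, m, x = (16, 22, 5)  # -> total = 16, m = 22, x = 5
total, m = (m, total)  # -> total = 22, m = 16
m, x = (x, m)  # -> m = 5, x = 16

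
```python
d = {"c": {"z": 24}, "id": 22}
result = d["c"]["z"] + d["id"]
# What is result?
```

Answer: 46

Derivation:
Trace (tracking result):
d = {'c': {'z': 24}, 'id': 22}  # -> d = {'c': {'z': 24}, 'id': 22}
result = d['c']['z'] + d['id']  # -> result = 46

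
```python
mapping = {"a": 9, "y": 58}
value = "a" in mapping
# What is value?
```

Trace (tracking value):
mapping = {'a': 9, 'y': 58}  # -> mapping = {'a': 9, 'y': 58}
value = 'a' in mapping  # -> value = True

Answer: True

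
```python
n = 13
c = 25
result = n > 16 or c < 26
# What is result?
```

Answer: True

Derivation:
Trace (tracking result):
n = 13  # -> n = 13
c = 25  # -> c = 25
result = n > 16 or c < 26  # -> result = True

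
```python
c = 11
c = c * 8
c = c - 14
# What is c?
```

Answer: 74

Derivation:
Trace (tracking c):
c = 11  # -> c = 11
c = c * 8  # -> c = 88
c = c - 14  # -> c = 74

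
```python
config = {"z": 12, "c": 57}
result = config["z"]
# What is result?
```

Trace (tracking result):
config = {'z': 12, 'c': 57}  # -> config = {'z': 12, 'c': 57}
result = config['z']  # -> result = 12

Answer: 12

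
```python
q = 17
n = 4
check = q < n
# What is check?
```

Answer: False

Derivation:
Trace (tracking check):
q = 17  # -> q = 17
n = 4  # -> n = 4
check = q < n  # -> check = False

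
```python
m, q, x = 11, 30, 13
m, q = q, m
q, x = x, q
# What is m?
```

Answer: 30

Derivation:
Trace (tracking m):
m, q, x = (11, 30, 13)  # -> m = 11, q = 30, x = 13
m, q = (q, m)  # -> m = 30, q = 11
q, x = (x, q)  # -> q = 13, x = 11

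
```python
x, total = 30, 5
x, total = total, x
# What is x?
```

Answer: 5

Derivation:
Trace (tracking x):
x, total = (30, 5)  # -> x = 30, total = 5
x, total = (total, x)  # -> x = 5, total = 30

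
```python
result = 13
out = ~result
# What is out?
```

Trace (tracking out):
result = 13  # -> result = 13
out = ~result  # -> out = -14

Answer: -14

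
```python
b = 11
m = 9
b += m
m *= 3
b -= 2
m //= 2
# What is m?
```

Trace (tracking m):
b = 11  # -> b = 11
m = 9  # -> m = 9
b += m  # -> b = 20
m *= 3  # -> m = 27
b -= 2  # -> b = 18
m //= 2  # -> m = 13

Answer: 13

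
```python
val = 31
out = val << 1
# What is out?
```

Answer: 62

Derivation:
Trace (tracking out):
val = 31  # -> val = 31
out = val << 1  # -> out = 62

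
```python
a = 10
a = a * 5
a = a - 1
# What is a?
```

Trace (tracking a):
a = 10  # -> a = 10
a = a * 5  # -> a = 50
a = a - 1  # -> a = 49

Answer: 49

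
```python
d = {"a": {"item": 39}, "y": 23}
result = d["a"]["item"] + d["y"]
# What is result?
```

Answer: 62

Derivation:
Trace (tracking result):
d = {'a': {'item': 39}, 'y': 23}  # -> d = {'a': {'item': 39}, 'y': 23}
result = d['a']['item'] + d['y']  # -> result = 62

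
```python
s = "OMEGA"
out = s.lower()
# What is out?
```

Trace (tracking out):
s = 'OMEGA'  # -> s = 'OMEGA'
out = s.lower()  # -> out = 'omega'

Answer: 'omega'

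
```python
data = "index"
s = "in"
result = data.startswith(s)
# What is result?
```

Trace (tracking result):
data = 'index'  # -> data = 'index'
s = 'in'  # -> s = 'in'
result = data.startswith(s)  # -> result = True

Answer: True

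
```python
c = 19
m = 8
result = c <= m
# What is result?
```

Answer: False

Derivation:
Trace (tracking result):
c = 19  # -> c = 19
m = 8  # -> m = 8
result = c <= m  # -> result = False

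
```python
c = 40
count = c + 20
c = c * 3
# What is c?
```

Answer: 120

Derivation:
Trace (tracking c):
c = 40  # -> c = 40
count = c + 20  # -> count = 60
c = c * 3  # -> c = 120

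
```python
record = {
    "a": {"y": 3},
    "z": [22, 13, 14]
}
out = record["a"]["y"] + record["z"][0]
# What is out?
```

Answer: 25

Derivation:
Trace (tracking out):
record = {'a': {'y': 3}, 'z': [22, 13, 14]}  # -> record = {'a': {'y': 3}, 'z': [22, 13, 14]}
out = record['a']['y'] + record['z'][0]  # -> out = 25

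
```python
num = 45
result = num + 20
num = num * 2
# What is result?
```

Answer: 65

Derivation:
Trace (tracking result):
num = 45  # -> num = 45
result = num + 20  # -> result = 65
num = num * 2  # -> num = 90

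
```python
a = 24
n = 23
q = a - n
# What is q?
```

Trace (tracking q):
a = 24  # -> a = 24
n = 23  # -> n = 23
q = a - n  # -> q = 1

Answer: 1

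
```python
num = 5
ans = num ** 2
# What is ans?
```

Trace (tracking ans):
num = 5  # -> num = 5
ans = num ** 2  # -> ans = 25

Answer: 25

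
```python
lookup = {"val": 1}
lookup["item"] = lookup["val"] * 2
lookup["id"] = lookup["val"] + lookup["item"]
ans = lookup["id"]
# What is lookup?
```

Answer: {'val': 1, 'item': 2, 'id': 3}

Derivation:
Trace (tracking lookup):
lookup = {'val': 1}  # -> lookup = {'val': 1}
lookup['item'] = lookup['val'] * 2  # -> lookup = {'val': 1, 'item': 2}
lookup['id'] = lookup['val'] + lookup['item']  # -> lookup = {'val': 1, 'item': 2, 'id': 3}
ans = lookup['id']  # -> ans = 3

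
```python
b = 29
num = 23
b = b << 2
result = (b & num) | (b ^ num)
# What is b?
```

Answer: 116

Derivation:
Trace (tracking b):
b = 29  # -> b = 29
num = 23  # -> num = 23
b = b << 2  # -> b = 116
result = b & num | b ^ num  # -> result = 119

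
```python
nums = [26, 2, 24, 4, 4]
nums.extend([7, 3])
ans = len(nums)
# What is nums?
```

Trace (tracking nums):
nums = [26, 2, 24, 4, 4]  # -> nums = [26, 2, 24, 4, 4]
nums.extend([7, 3])  # -> nums = [26, 2, 24, 4, 4, 7, 3]
ans = len(nums)  # -> ans = 7

Answer: [26, 2, 24, 4, 4, 7, 3]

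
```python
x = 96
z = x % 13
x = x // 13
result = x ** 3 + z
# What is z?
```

Trace (tracking z):
x = 96  # -> x = 96
z = x % 13  # -> z = 5
x = x // 13  # -> x = 7
result = x ** 3 + z  # -> result = 348

Answer: 5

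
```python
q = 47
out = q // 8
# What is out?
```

Answer: 5

Derivation:
Trace (tracking out):
q = 47  # -> q = 47
out = q // 8  # -> out = 5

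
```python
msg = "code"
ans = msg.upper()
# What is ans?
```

Trace (tracking ans):
msg = 'code'  # -> msg = 'code'
ans = msg.upper()  # -> ans = 'CODE'

Answer: 'CODE'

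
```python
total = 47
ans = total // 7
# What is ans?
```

Trace (tracking ans):
total = 47  # -> total = 47
ans = total // 7  # -> ans = 6

Answer: 6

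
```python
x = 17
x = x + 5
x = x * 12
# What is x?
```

Trace (tracking x):
x = 17  # -> x = 17
x = x + 5  # -> x = 22
x = x * 12  # -> x = 264

Answer: 264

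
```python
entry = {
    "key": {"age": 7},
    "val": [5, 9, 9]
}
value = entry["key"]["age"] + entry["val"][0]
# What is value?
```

Trace (tracking value):
entry = {'key': {'age': 7}, 'val': [5, 9, 9]}  # -> entry = {'key': {'age': 7}, 'val': [5, 9, 9]}
value = entry['key']['age'] + entry['val'][0]  # -> value = 12

Answer: 12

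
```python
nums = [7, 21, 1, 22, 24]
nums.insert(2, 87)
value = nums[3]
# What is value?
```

Answer: 1

Derivation:
Trace (tracking value):
nums = [7, 21, 1, 22, 24]  # -> nums = [7, 21, 1, 22, 24]
nums.insert(2, 87)  # -> nums = [7, 21, 87, 1, 22, 24]
value = nums[3]  # -> value = 1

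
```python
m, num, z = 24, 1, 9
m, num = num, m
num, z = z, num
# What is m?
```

Answer: 1

Derivation:
Trace (tracking m):
m, num, z = (24, 1, 9)  # -> m = 24, num = 1, z = 9
m, num = (num, m)  # -> m = 1, num = 24
num, z = (z, num)  # -> num = 9, z = 24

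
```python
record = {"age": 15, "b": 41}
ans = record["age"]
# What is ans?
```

Trace (tracking ans):
record = {'age': 15, 'b': 41}  # -> record = {'age': 15, 'b': 41}
ans = record['age']  # -> ans = 15

Answer: 15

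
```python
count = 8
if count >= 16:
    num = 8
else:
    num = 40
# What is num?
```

Answer: 40

Derivation:
Trace (tracking num):
count = 8  # -> count = 8
if count >= 16:  # condition is False
else:
    num = 40  # -> num = 40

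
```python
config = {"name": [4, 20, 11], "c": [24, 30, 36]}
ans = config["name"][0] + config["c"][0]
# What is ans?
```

Answer: 28

Derivation:
Trace (tracking ans):
config = {'name': [4, 20, 11], 'c': [24, 30, 36]}  # -> config = {'name': [4, 20, 11], 'c': [24, 30, 36]}
ans = config['name'][0] + config['c'][0]  # -> ans = 28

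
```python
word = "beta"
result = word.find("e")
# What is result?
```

Answer: 1

Derivation:
Trace (tracking result):
word = 'beta'  # -> word = 'beta'
result = word.find('e')  # -> result = 1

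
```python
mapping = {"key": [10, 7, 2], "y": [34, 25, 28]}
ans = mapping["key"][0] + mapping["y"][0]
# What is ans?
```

Trace (tracking ans):
mapping = {'key': [10, 7, 2], 'y': [34, 25, 28]}  # -> mapping = {'key': [10, 7, 2], 'y': [34, 25, 28]}
ans = mapping['key'][0] + mapping['y'][0]  # -> ans = 44

Answer: 44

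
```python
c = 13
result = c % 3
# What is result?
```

Trace (tracking result):
c = 13  # -> c = 13
result = c % 3  # -> result = 1

Answer: 1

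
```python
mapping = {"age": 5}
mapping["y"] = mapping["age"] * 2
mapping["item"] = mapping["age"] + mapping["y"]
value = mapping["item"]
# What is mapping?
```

Trace (tracking mapping):
mapping = {'age': 5}  # -> mapping = {'age': 5}
mapping['y'] = mapping['age'] * 2  # -> mapping = {'age': 5, 'y': 10}
mapping['item'] = mapping['age'] + mapping['y']  # -> mapping = {'age': 5, 'y': 10, 'item': 15}
value = mapping['item']  # -> value = 15

Answer: {'age': 5, 'y': 10, 'item': 15}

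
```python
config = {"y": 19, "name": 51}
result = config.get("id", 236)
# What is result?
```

Answer: 236

Derivation:
Trace (tracking result):
config = {'y': 19, 'name': 51}  # -> config = {'y': 19, 'name': 51}
result = config.get('id', 236)  # -> result = 236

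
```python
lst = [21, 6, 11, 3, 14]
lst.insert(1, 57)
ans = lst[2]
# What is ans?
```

Answer: 6

Derivation:
Trace (tracking ans):
lst = [21, 6, 11, 3, 14]  # -> lst = [21, 6, 11, 3, 14]
lst.insert(1, 57)  # -> lst = [21, 57, 6, 11, 3, 14]
ans = lst[2]  # -> ans = 6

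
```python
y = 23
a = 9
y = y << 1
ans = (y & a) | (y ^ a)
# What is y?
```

Trace (tracking y):
y = 23  # -> y = 23
a = 9  # -> a = 9
y = y << 1  # -> y = 46
ans = y & a | y ^ a  # -> ans = 47

Answer: 46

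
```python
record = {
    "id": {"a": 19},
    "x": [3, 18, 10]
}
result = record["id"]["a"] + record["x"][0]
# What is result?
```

Answer: 22

Derivation:
Trace (tracking result):
record = {'id': {'a': 19}, 'x': [3, 18, 10]}  # -> record = {'id': {'a': 19}, 'x': [3, 18, 10]}
result = record['id']['a'] + record['x'][0]  # -> result = 22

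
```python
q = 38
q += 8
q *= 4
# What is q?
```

Trace (tracking q):
q = 38  # -> q = 38
q += 8  # -> q = 46
q *= 4  # -> q = 184

Answer: 184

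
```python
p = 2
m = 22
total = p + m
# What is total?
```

Trace (tracking total):
p = 2  # -> p = 2
m = 22  # -> m = 22
total = p + m  # -> total = 24

Answer: 24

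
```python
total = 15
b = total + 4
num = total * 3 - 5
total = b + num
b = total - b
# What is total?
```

Answer: 59

Derivation:
Trace (tracking total):
total = 15  # -> total = 15
b = total + 4  # -> b = 19
num = total * 3 - 5  # -> num = 40
total = b + num  # -> total = 59
b = total - b  # -> b = 40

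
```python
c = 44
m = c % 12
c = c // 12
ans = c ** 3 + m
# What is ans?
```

Trace (tracking ans):
c = 44  # -> c = 44
m = c % 12  # -> m = 8
c = c // 12  # -> c = 3
ans = c ** 3 + m  # -> ans = 35

Answer: 35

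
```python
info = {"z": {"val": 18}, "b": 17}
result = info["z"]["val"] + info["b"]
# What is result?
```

Trace (tracking result):
info = {'z': {'val': 18}, 'b': 17}  # -> info = {'z': {'val': 18}, 'b': 17}
result = info['z']['val'] + info['b']  # -> result = 35

Answer: 35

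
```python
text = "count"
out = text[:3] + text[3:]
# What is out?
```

Trace (tracking out):
text = 'count'  # -> text = 'count'
out = text[:3] + text[3:]  # -> out = 'count'

Answer: 'count'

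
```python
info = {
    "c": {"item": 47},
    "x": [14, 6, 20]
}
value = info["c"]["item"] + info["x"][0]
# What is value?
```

Answer: 61

Derivation:
Trace (tracking value):
info = {'c': {'item': 47}, 'x': [14, 6, 20]}  # -> info = {'c': {'item': 47}, 'x': [14, 6, 20]}
value = info['c']['item'] + info['x'][0]  # -> value = 61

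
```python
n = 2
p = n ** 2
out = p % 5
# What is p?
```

Trace (tracking p):
n = 2  # -> n = 2
p = n ** 2  # -> p = 4
out = p % 5  # -> out = 4

Answer: 4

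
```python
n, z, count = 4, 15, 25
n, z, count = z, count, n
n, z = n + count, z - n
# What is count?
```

Trace (tracking count):
n, z, count = (4, 15, 25)  # -> n = 4, z = 15, count = 25
n, z, count = (z, count, n)  # -> n = 15, z = 25, count = 4
n, z = (n + count, z - n)  # -> n = 19, z = 10

Answer: 4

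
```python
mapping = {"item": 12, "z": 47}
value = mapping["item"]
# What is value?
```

Answer: 12

Derivation:
Trace (tracking value):
mapping = {'item': 12, 'z': 47}  # -> mapping = {'item': 12, 'z': 47}
value = mapping['item']  # -> value = 12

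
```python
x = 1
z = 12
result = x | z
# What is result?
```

Trace (tracking result):
x = 1  # -> x = 1
z = 12  # -> z = 12
result = x | z  # -> result = 13

Answer: 13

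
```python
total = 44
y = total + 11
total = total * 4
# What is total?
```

Answer: 176

Derivation:
Trace (tracking total):
total = 44  # -> total = 44
y = total + 11  # -> y = 55
total = total * 4  # -> total = 176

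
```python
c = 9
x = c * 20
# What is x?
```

Trace (tracking x):
c = 9  # -> c = 9
x = c * 20  # -> x = 180

Answer: 180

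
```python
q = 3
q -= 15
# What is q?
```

Answer: -12

Derivation:
Trace (tracking q):
q = 3  # -> q = 3
q -= 15  # -> q = -12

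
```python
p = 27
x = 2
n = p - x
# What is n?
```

Trace (tracking n):
p = 27  # -> p = 27
x = 2  # -> x = 2
n = p - x  # -> n = 25

Answer: 25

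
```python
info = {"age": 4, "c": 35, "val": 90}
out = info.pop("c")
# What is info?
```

Trace (tracking info):
info = {'age': 4, 'c': 35, 'val': 90}  # -> info = {'age': 4, 'c': 35, 'val': 90}
out = info.pop('c')  # -> out = 35

Answer: {'age': 4, 'val': 90}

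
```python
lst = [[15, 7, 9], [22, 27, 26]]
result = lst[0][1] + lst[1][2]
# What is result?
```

Trace (tracking result):
lst = [[15, 7, 9], [22, 27, 26]]  # -> lst = [[15, 7, 9], [22, 27, 26]]
result = lst[0][1] + lst[1][2]  # -> result = 33

Answer: 33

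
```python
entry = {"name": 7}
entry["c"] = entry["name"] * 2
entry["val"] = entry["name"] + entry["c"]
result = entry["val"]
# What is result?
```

Answer: 21

Derivation:
Trace (tracking result):
entry = {'name': 7}  # -> entry = {'name': 7}
entry['c'] = entry['name'] * 2  # -> entry = {'name': 7, 'c': 14}
entry['val'] = entry['name'] + entry['c']  # -> entry = {'name': 7, 'c': 14, 'val': 21}
result = entry['val']  # -> result = 21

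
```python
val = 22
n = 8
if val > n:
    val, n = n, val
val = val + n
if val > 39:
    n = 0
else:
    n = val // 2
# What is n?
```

Answer: 15

Derivation:
Trace (tracking n):
val = 22  # -> val = 22
n = 8  # -> n = 8
if val > n:  # condition is True
    val, n = (n, val)  # -> val = 8, n = 22
val = val + n  # -> val = 30
if val > 39:  # condition is False
else:
    n = val // 2  # -> n = 15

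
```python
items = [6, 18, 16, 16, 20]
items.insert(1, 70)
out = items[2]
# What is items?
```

Answer: [6, 70, 18, 16, 16, 20]

Derivation:
Trace (tracking items):
items = [6, 18, 16, 16, 20]  # -> items = [6, 18, 16, 16, 20]
items.insert(1, 70)  # -> items = [6, 70, 18, 16, 16, 20]
out = items[2]  # -> out = 18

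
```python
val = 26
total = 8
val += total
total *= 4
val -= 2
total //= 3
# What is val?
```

Answer: 32

Derivation:
Trace (tracking val):
val = 26  # -> val = 26
total = 8  # -> total = 8
val += total  # -> val = 34
total *= 4  # -> total = 32
val -= 2  # -> val = 32
total //= 3  # -> total = 10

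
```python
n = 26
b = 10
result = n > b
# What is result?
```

Answer: True

Derivation:
Trace (tracking result):
n = 26  # -> n = 26
b = 10  # -> b = 10
result = n > b  # -> result = True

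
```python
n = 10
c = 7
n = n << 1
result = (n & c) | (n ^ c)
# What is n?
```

Trace (tracking n):
n = 10  # -> n = 10
c = 7  # -> c = 7
n = n << 1  # -> n = 20
result = n & c | n ^ c  # -> result = 23

Answer: 20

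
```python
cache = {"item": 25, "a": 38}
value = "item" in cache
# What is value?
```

Answer: True

Derivation:
Trace (tracking value):
cache = {'item': 25, 'a': 38}  # -> cache = {'item': 25, 'a': 38}
value = 'item' in cache  # -> value = True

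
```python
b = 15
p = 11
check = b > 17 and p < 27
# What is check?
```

Trace (tracking check):
b = 15  # -> b = 15
p = 11  # -> p = 11
check = b > 17 and p < 27  # -> check = False

Answer: False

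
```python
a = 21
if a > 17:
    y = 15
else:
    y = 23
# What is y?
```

Trace (tracking y):
a = 21  # -> a = 21
if a > 17:  # condition is True
    y = 15  # -> y = 15

Answer: 15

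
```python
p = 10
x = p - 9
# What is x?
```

Trace (tracking x):
p = 10  # -> p = 10
x = p - 9  # -> x = 1

Answer: 1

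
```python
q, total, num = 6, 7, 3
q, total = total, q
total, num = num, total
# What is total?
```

Trace (tracking total):
q, total, num = (6, 7, 3)  # -> q = 6, total = 7, num = 3
q, total = (total, q)  # -> q = 7, total = 6
total, num = (num, total)  # -> total = 3, num = 6

Answer: 3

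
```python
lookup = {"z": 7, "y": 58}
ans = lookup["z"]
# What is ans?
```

Answer: 7

Derivation:
Trace (tracking ans):
lookup = {'z': 7, 'y': 58}  # -> lookup = {'z': 7, 'y': 58}
ans = lookup['z']  # -> ans = 7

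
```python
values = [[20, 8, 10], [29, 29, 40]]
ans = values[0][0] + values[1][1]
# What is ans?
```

Answer: 49

Derivation:
Trace (tracking ans):
values = [[20, 8, 10], [29, 29, 40]]  # -> values = [[20, 8, 10], [29, 29, 40]]
ans = values[0][0] + values[1][1]  # -> ans = 49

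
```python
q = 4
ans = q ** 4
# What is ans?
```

Answer: 256

Derivation:
Trace (tracking ans):
q = 4  # -> q = 4
ans = q ** 4  # -> ans = 256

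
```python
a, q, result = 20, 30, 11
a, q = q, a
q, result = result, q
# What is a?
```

Trace (tracking a):
a, q, result = (20, 30, 11)  # -> a = 20, q = 30, result = 11
a, q = (q, a)  # -> a = 30, q = 20
q, result = (result, q)  # -> q = 11, result = 20

Answer: 30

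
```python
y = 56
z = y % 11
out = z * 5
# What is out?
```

Answer: 5

Derivation:
Trace (tracking out):
y = 56  # -> y = 56
z = y % 11  # -> z = 1
out = z * 5  # -> out = 5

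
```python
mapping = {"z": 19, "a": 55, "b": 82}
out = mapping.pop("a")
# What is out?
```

Answer: 55

Derivation:
Trace (tracking out):
mapping = {'z': 19, 'a': 55, 'b': 82}  # -> mapping = {'z': 19, 'a': 55, 'b': 82}
out = mapping.pop('a')  # -> out = 55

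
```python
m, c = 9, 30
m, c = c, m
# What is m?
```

Answer: 30

Derivation:
Trace (tracking m):
m, c = (9, 30)  # -> m = 9, c = 30
m, c = (c, m)  # -> m = 30, c = 9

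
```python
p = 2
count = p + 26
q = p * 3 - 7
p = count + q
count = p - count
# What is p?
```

Answer: 27

Derivation:
Trace (tracking p):
p = 2  # -> p = 2
count = p + 26  # -> count = 28
q = p * 3 - 7  # -> q = -1
p = count + q  # -> p = 27
count = p - count  # -> count = -1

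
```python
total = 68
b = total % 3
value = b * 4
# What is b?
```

Trace (tracking b):
total = 68  # -> total = 68
b = total % 3  # -> b = 2
value = b * 4  # -> value = 8

Answer: 2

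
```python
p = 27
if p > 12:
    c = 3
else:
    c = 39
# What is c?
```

Trace (tracking c):
p = 27  # -> p = 27
if p > 12:  # condition is True
    c = 3  # -> c = 3

Answer: 3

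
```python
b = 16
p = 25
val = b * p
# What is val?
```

Trace (tracking val):
b = 16  # -> b = 16
p = 25  # -> p = 25
val = b * p  # -> val = 400

Answer: 400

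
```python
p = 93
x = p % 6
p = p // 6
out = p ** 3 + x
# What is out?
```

Trace (tracking out):
p = 93  # -> p = 93
x = p % 6  # -> x = 3
p = p // 6  # -> p = 15
out = p ** 3 + x  # -> out = 3378

Answer: 3378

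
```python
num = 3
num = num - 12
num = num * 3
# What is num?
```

Trace (tracking num):
num = 3  # -> num = 3
num = num - 12  # -> num = -9
num = num * 3  # -> num = -27

Answer: -27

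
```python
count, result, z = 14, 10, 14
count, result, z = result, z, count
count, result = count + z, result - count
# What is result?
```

Answer: 4

Derivation:
Trace (tracking result):
count, result, z = (14, 10, 14)  # -> count = 14, result = 10, z = 14
count, result, z = (result, z, count)  # -> count = 10, result = 14, z = 14
count, result = (count + z, result - count)  # -> count = 24, result = 4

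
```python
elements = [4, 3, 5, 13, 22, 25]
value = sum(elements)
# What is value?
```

Answer: 72

Derivation:
Trace (tracking value):
elements = [4, 3, 5, 13, 22, 25]  # -> elements = [4, 3, 5, 13, 22, 25]
value = sum(elements)  # -> value = 72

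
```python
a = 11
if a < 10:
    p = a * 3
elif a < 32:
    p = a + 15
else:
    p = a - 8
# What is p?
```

Trace (tracking p):
a = 11  # -> a = 11
if a < 10:  # condition is False
elif a < 32:  # condition is True
    p = a + 15  # -> p = 26

Answer: 26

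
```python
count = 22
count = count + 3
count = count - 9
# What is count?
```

Answer: 16

Derivation:
Trace (tracking count):
count = 22  # -> count = 22
count = count + 3  # -> count = 25
count = count - 9  # -> count = 16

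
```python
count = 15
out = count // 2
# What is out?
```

Trace (tracking out):
count = 15  # -> count = 15
out = count // 2  # -> out = 7

Answer: 7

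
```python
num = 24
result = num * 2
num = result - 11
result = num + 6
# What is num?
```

Trace (tracking num):
num = 24  # -> num = 24
result = num * 2  # -> result = 48
num = result - 11  # -> num = 37
result = num + 6  # -> result = 43

Answer: 37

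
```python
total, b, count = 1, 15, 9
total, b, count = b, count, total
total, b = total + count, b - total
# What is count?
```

Answer: 1

Derivation:
Trace (tracking count):
total, b, count = (1, 15, 9)  # -> total = 1, b = 15, count = 9
total, b, count = (b, count, total)  # -> total = 15, b = 9, count = 1
total, b = (total + count, b - total)  # -> total = 16, b = -6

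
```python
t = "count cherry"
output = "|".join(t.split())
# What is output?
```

Trace (tracking output):
t = 'count cherry'  # -> t = 'count cherry'
output = '|'.join(t.split())  # -> output = 'count|cherry'

Answer: 'count|cherry'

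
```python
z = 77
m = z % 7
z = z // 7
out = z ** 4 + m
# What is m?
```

Answer: 0

Derivation:
Trace (tracking m):
z = 77  # -> z = 77
m = z % 7  # -> m = 0
z = z // 7  # -> z = 11
out = z ** 4 + m  # -> out = 14641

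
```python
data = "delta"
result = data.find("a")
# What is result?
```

Answer: 4

Derivation:
Trace (tracking result):
data = 'delta'  # -> data = 'delta'
result = data.find('a')  # -> result = 4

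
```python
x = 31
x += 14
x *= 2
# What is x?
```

Trace (tracking x):
x = 31  # -> x = 31
x += 14  # -> x = 45
x *= 2  # -> x = 90

Answer: 90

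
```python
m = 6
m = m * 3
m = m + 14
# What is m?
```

Answer: 32

Derivation:
Trace (tracking m):
m = 6  # -> m = 6
m = m * 3  # -> m = 18
m = m + 14  # -> m = 32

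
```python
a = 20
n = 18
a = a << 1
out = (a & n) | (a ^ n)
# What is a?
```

Trace (tracking a):
a = 20  # -> a = 20
n = 18  # -> n = 18
a = a << 1  # -> a = 40
out = a & n | a ^ n  # -> out = 58

Answer: 40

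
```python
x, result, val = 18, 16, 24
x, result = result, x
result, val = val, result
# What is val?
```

Trace (tracking val):
x, result, val = (18, 16, 24)  # -> x = 18, result = 16, val = 24
x, result = (result, x)  # -> x = 16, result = 18
result, val = (val, result)  # -> result = 24, val = 18

Answer: 18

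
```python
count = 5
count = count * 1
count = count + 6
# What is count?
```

Trace (tracking count):
count = 5  # -> count = 5
count = count * 1  # -> count = 5
count = count + 6  # -> count = 11

Answer: 11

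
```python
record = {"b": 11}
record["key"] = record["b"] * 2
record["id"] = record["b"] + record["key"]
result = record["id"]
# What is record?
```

Answer: {'b': 11, 'key': 22, 'id': 33}

Derivation:
Trace (tracking record):
record = {'b': 11}  # -> record = {'b': 11}
record['key'] = record['b'] * 2  # -> record = {'b': 11, 'key': 22}
record['id'] = record['b'] + record['key']  # -> record = {'b': 11, 'key': 22, 'id': 33}
result = record['id']  # -> result = 33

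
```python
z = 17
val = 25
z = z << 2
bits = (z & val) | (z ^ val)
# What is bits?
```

Answer: 93

Derivation:
Trace (tracking bits):
z = 17  # -> z = 17
val = 25  # -> val = 25
z = z << 2  # -> z = 68
bits = z & val | z ^ val  # -> bits = 93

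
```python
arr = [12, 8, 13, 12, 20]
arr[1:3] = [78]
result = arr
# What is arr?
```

Trace (tracking arr):
arr = [12, 8, 13, 12, 20]  # -> arr = [12, 8, 13, 12, 20]
arr[1:3] = [78]  # -> arr = [12, 78, 12, 20]
result = arr  # -> result = [12, 78, 12, 20]

Answer: [12, 78, 12, 20]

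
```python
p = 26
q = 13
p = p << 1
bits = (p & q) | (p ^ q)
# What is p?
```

Answer: 52

Derivation:
Trace (tracking p):
p = 26  # -> p = 26
q = 13  # -> q = 13
p = p << 1  # -> p = 52
bits = p & q | p ^ q  # -> bits = 61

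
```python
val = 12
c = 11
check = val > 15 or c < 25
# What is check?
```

Answer: True

Derivation:
Trace (tracking check):
val = 12  # -> val = 12
c = 11  # -> c = 11
check = val > 15 or c < 25  # -> check = True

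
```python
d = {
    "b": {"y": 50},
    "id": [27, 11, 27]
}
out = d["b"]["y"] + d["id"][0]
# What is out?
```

Answer: 77

Derivation:
Trace (tracking out):
d = {'b': {'y': 50}, 'id': [27, 11, 27]}  # -> d = {'b': {'y': 50}, 'id': [27, 11, 27]}
out = d['b']['y'] + d['id'][0]  # -> out = 77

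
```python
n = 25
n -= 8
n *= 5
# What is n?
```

Trace (tracking n):
n = 25  # -> n = 25
n -= 8  # -> n = 17
n *= 5  # -> n = 85

Answer: 85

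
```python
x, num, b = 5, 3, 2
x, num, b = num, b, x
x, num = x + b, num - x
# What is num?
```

Trace (tracking num):
x, num, b = (5, 3, 2)  # -> x = 5, num = 3, b = 2
x, num, b = (num, b, x)  # -> x = 3, num = 2, b = 5
x, num = (x + b, num - x)  # -> x = 8, num = -1

Answer: -1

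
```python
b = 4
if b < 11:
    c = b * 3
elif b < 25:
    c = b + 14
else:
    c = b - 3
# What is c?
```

Trace (tracking c):
b = 4  # -> b = 4
if b < 11:  # condition is True
    c = b * 3  # -> c = 12

Answer: 12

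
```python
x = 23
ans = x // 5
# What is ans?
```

Trace (tracking ans):
x = 23  # -> x = 23
ans = x // 5  # -> ans = 4

Answer: 4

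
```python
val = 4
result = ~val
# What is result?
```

Answer: -5

Derivation:
Trace (tracking result):
val = 4  # -> val = 4
result = ~val  # -> result = -5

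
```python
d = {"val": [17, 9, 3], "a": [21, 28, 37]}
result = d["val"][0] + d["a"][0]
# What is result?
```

Answer: 38

Derivation:
Trace (tracking result):
d = {'val': [17, 9, 3], 'a': [21, 28, 37]}  # -> d = {'val': [17, 9, 3], 'a': [21, 28, 37]}
result = d['val'][0] + d['a'][0]  # -> result = 38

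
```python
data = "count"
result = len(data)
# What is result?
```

Answer: 5

Derivation:
Trace (tracking result):
data = 'count'  # -> data = 'count'
result = len(data)  # -> result = 5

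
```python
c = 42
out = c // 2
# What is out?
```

Answer: 21

Derivation:
Trace (tracking out):
c = 42  # -> c = 42
out = c // 2  # -> out = 21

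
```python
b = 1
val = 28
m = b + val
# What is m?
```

Trace (tracking m):
b = 1  # -> b = 1
val = 28  # -> val = 28
m = b + val  # -> m = 29

Answer: 29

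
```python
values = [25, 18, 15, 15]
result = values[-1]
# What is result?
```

Answer: 15

Derivation:
Trace (tracking result):
values = [25, 18, 15, 15]  # -> values = [25, 18, 15, 15]
result = values[-1]  # -> result = 15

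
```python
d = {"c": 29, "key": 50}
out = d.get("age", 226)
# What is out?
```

Trace (tracking out):
d = {'c': 29, 'key': 50}  # -> d = {'c': 29, 'key': 50}
out = d.get('age', 226)  # -> out = 226

Answer: 226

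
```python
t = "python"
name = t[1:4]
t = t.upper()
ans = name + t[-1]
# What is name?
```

Trace (tracking name):
t = 'python'  # -> t = 'python'
name = t[1:4]  # -> name = 'yth'
t = t.upper()  # -> t = 'PYTHON'
ans = name + t[-1]  # -> ans = 'ythN'

Answer: 'yth'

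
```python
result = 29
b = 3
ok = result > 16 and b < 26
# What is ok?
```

Trace (tracking ok):
result = 29  # -> result = 29
b = 3  # -> b = 3
ok = result > 16 and b < 26  # -> ok = True

Answer: True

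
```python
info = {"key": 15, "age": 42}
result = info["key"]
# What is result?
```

Trace (tracking result):
info = {'key': 15, 'age': 42}  # -> info = {'key': 15, 'age': 42}
result = info['key']  # -> result = 15

Answer: 15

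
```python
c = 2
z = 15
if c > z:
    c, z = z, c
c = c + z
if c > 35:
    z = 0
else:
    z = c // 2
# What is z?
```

Trace (tracking z):
c = 2  # -> c = 2
z = 15  # -> z = 15
if c > z:  # condition is False
c = c + z  # -> c = 17
if c > 35:  # condition is False
else:
    z = c // 2  # -> z = 8

Answer: 8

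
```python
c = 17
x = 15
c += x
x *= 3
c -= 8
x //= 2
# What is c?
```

Answer: 24

Derivation:
Trace (tracking c):
c = 17  # -> c = 17
x = 15  # -> x = 15
c += x  # -> c = 32
x *= 3  # -> x = 45
c -= 8  # -> c = 24
x //= 2  # -> x = 22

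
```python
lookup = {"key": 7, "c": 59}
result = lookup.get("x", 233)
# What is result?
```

Answer: 233

Derivation:
Trace (tracking result):
lookup = {'key': 7, 'c': 59}  # -> lookup = {'key': 7, 'c': 59}
result = lookup.get('x', 233)  # -> result = 233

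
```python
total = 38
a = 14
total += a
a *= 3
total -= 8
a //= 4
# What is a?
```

Answer: 10

Derivation:
Trace (tracking a):
total = 38  # -> total = 38
a = 14  # -> a = 14
total += a  # -> total = 52
a *= 3  # -> a = 42
total -= 8  # -> total = 44
a //= 4  # -> a = 10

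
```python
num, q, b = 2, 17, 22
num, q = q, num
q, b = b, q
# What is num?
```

Answer: 17

Derivation:
Trace (tracking num):
num, q, b = (2, 17, 22)  # -> num = 2, q = 17, b = 22
num, q = (q, num)  # -> num = 17, q = 2
q, b = (b, q)  # -> q = 22, b = 2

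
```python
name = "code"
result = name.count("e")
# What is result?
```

Answer: 1

Derivation:
Trace (tracking result):
name = 'code'  # -> name = 'code'
result = name.count('e')  # -> result = 1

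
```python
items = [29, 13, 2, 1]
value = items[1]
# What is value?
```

Trace (tracking value):
items = [29, 13, 2, 1]  # -> items = [29, 13, 2, 1]
value = items[1]  # -> value = 13

Answer: 13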